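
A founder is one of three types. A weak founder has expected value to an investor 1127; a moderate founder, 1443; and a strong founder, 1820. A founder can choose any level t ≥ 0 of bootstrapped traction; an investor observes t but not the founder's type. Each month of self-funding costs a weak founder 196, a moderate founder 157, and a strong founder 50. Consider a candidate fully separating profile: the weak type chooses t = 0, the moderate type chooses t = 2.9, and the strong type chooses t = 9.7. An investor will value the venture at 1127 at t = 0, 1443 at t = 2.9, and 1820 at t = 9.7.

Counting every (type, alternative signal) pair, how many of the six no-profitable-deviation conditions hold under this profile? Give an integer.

Moderate (own payoff 1443 − 157×2.9 = 987.7): to t=0 gives 1127 → profitable ✗; to t=9.7 gives 1820 − 157×9.7 = 297.1 → no gain ✓.
Strong (own payoff 1820 − 50×9.7 = 1335): to t=0 gives 1127 → no gain ✓; to t=2.9 gives 1443 − 50×2.9 = 1298 → no gain ✓.
Weak (own payoff 1127): to t=2.9 gives 1443 − 196×2.9 = 874.6 → no gain ✓; to t=9.7 gives 1820 − 196×9.7 = -81.2 → no gain ✓.
5 of the 6 constraints hold; not an equilibrium.

5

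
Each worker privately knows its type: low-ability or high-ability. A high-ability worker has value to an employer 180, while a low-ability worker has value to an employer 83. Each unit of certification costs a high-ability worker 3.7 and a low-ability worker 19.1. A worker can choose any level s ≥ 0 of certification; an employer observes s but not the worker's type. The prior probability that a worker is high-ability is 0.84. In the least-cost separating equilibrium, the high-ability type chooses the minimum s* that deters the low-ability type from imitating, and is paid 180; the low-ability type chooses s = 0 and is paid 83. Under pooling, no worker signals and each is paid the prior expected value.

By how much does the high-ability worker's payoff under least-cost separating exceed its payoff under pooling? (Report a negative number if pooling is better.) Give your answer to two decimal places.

Least-cost separating signal: s* solves 83 = 180 − 19.1·s*, so s* = (180 − 83)/19.1 ≈ 5.0785.
High-ability type's separating payoff: 180 − 3.7 × s* = 180 − 3.7 × (180 − 83)/19.1 = 180 − 358.9/19.1 ≈ 161.2094.
Pooling payoff: 0.84 × 180 + 0.16 × 83 = 164.48.
Difference: 161.2094 − 164.48 = -3.2706, i.e. -3.27 to two decimal places.
The high-ability type would prefer the pooling outcome.

-3.27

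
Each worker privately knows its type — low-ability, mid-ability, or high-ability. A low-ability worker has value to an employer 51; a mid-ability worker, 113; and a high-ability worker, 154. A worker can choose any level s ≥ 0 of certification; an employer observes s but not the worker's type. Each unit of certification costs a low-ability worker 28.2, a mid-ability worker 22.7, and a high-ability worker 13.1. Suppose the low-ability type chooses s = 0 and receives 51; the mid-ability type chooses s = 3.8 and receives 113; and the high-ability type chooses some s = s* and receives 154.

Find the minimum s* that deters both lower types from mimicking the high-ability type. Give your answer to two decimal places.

5.61

Mid-ability type (on-path payoff 113 − 22.7×3.8 = 26.74) won't mimic when 26.74 ≥ 154 − 22.7·s*, i.e. s* ≥ 5.61.
Low-ability type (on-path payoff 51) won't mimic when 51 ≥ 154 − 28.2·s*, i.e. s* ≥ 3.65.
Both must hold, so s* = max(3.65, 5.61) = 5.61. The mid-ability type's constraint binds.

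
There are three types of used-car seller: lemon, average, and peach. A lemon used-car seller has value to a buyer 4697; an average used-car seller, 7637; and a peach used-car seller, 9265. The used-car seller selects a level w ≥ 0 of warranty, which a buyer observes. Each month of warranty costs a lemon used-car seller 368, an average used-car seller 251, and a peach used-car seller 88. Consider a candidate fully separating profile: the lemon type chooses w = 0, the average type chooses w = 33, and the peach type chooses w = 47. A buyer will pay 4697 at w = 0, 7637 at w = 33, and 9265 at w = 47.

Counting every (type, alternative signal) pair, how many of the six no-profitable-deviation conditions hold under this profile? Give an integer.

5

Lemon (own payoff 4697): to w=33 gives 7637 − 368×33 = -4507 → no gain ✓; to w=47 gives 9265 − 368×47 = -8031 → no gain ✓.
Peach (own payoff 9265 − 88×47 = 5129): to w=0 gives 4697 → no gain ✓; to w=33 gives 7637 − 88×33 = 4733 → no gain ✓.
Average (own payoff 7637 − 251×33 = -646): to w=0 gives 4697 → profitable ✗; to w=47 gives 9265 − 251×47 = -2532 → no gain ✓.
5 of the 6 constraints hold; not an equilibrium.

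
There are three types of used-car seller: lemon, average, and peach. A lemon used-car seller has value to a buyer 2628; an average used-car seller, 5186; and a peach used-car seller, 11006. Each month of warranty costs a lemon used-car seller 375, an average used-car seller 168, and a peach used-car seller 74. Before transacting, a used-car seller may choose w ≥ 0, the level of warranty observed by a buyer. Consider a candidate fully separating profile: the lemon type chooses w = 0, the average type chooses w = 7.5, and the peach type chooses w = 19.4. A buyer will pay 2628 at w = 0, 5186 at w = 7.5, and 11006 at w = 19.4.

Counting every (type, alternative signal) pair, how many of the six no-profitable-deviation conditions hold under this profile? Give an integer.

4

Average (own payoff 5186 − 168×7.5 = 3926): to w=0 gives 2628 → no gain ✓; to w=19.4 gives 11006 − 168×19.4 = 7746.8 → profitable ✗.
Peach (own payoff 11006 − 74×19.4 = 9570.4): to w=0 gives 2628 → no gain ✓; to w=7.5 gives 5186 − 74×7.5 = 4631 → no gain ✓.
Lemon (own payoff 2628): to w=7.5 gives 5186 − 375×7.5 = 2373.5 → no gain ✓; to w=19.4 gives 11006 − 375×19.4 = 3731 → profitable ✗.
4 of the 6 constraints hold; not an equilibrium.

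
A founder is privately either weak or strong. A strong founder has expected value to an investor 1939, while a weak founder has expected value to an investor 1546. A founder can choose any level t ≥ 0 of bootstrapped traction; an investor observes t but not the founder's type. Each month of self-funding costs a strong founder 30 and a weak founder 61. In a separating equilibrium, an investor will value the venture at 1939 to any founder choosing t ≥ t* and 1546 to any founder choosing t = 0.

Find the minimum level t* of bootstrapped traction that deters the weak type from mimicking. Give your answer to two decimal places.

A weak founder choosing t = 0 receives 1546.
Imitating at t* instead would pay 1939 at cost 61·t*, netting 1939 − 61·t*.
Indifference: 1546 = 1939 − 61·t*, so t* = (1939 − 1546) / 61 ≈ 6.44.
At t* the weak type's incentive constraint just binds; the strong type strictly prefers t* since its per-unit cost is lower.

6.44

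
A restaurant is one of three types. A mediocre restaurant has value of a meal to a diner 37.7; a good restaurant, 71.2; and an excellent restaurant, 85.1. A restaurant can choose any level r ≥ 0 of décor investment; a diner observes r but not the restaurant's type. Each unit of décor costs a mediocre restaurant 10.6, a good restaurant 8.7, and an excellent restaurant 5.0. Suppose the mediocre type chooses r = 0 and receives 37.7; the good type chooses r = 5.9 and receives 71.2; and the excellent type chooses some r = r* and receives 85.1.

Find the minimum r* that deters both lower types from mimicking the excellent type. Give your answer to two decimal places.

Good type (on-path payoff 71.2 − 8.7×5.9 = 19.87) won't mimic when 19.87 ≥ 85.1 − 8.7·r*, i.e. r* ≥ 7.50.
Mediocre type (on-path payoff 37.7) won't mimic when 37.7 ≥ 85.1 − 10.6·r*, i.e. r* ≥ 4.47.
Both must hold, so r* = max(4.47, 7.50) = 7.50. The good type's constraint binds.

7.50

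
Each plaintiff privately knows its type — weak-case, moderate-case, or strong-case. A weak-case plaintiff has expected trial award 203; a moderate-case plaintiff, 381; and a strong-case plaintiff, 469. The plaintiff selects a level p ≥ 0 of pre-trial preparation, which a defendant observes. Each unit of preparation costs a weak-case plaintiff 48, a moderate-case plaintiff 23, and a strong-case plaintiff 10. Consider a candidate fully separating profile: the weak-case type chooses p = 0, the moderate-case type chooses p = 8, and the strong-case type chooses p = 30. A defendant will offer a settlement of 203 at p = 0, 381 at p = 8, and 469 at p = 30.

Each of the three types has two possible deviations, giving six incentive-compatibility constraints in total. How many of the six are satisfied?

3

Strong-case (own payoff 469 − 10×30 = 169): to p=0 gives 203 → profitable ✗; to p=8 gives 381 − 10×8 = 301 → profitable ✗.
Moderate-case (own payoff 381 − 23×8 = 197): to p=0 gives 203 → profitable ✗; to p=30 gives 469 − 23×30 = -221 → no gain ✓.
Weak-case (own payoff 203): to p=8 gives 381 − 48×8 = -3 → no gain ✓; to p=30 gives 469 − 48×30 = -971 → no gain ✓.
3 of the 6 constraints hold; not an equilibrium.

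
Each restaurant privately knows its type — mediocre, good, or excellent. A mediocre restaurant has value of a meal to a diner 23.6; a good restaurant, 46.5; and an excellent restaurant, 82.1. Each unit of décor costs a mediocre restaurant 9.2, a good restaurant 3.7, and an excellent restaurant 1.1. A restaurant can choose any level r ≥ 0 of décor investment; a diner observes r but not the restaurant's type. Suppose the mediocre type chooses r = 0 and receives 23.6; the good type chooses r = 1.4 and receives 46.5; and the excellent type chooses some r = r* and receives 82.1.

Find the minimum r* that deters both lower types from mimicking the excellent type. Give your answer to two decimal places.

Mediocre type (on-path payoff 23.6) won't mimic when 23.6 ≥ 82.1 − 9.2·r*, i.e. r* ≥ 6.36.
Good type (on-path payoff 46.5 − 3.7×1.4 = 41.32) won't mimic when 41.32 ≥ 82.1 − 3.7·r*, i.e. r* ≥ 11.02.
Both must hold, so r* = max(6.36, 11.02) = 11.02. The good type's constraint binds.

11.02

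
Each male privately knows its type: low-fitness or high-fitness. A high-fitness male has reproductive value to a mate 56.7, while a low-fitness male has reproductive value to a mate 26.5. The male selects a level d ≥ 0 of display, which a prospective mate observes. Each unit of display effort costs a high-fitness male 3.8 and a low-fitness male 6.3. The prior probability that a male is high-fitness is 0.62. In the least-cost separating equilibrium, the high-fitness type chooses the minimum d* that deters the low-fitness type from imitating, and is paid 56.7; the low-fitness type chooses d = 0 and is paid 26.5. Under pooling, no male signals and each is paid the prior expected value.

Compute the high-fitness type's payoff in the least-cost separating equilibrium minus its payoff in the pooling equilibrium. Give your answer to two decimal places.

-6.74

Least-cost separating signal: d* solves 26.5 = 56.7 − 6.3·d*, so d* = (56.7 − 26.5)/6.3 ≈ 4.7937.
High-fitness type's separating payoff: 56.7 − 3.8 × d* = 56.7 − 3.8 × (56.7 − 26.5)/6.3 = 56.7 − 114.76/6.3 ≈ 38.4841.
Pooling payoff: 0.62 × 56.7 + 0.38 × 26.5 = 45.224.
Difference: 38.4841 − 45.224 = -6.7399, i.e. -6.74 to two decimal places.
The high-fitness type would prefer the pooling outcome.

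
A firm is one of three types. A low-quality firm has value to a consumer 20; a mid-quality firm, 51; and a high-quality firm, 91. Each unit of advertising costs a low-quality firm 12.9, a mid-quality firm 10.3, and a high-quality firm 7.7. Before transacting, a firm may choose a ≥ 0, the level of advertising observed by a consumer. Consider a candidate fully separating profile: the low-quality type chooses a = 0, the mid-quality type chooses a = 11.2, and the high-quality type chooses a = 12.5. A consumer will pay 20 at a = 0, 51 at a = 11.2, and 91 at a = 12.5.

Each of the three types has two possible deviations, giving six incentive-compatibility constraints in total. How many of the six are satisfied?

3

Mid-quality (own payoff 51 − 10.3×11.2 = -64.36): to a=0 gives 20 → profitable ✗; to a=12.5 gives 91 − 10.3×12.5 = -37.75 → profitable ✗.
Low-quality (own payoff 20): to a=11.2 gives 51 − 12.9×11.2 = -93.48 → no gain ✓; to a=12.5 gives 91 − 12.9×12.5 = -70.25 → no gain ✓.
High-quality (own payoff 91 − 7.7×12.5 = -5.25): to a=0 gives 20 → profitable ✗; to a=11.2 gives 51 − 7.7×11.2 = -35.24 → no gain ✓.
3 of the 6 constraints hold; not an equilibrium.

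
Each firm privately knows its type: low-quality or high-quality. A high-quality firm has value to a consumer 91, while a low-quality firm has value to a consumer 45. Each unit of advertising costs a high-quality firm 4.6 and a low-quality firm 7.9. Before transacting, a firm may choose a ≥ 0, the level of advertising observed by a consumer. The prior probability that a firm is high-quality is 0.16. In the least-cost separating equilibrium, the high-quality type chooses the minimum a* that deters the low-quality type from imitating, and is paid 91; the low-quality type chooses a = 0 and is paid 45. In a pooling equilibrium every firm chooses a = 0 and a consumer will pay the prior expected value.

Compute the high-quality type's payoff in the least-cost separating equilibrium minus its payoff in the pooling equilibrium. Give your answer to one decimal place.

Least-cost separating signal: a* solves 45 = 91 − 7.9·a*, so a* = (91 − 45)/7.9 ≈ 5.8228.
High-quality type's separating payoff: 91 − 4.6 × a* = 91 − 4.6 × (91 − 45)/7.9 = 91 − 211.6/7.9 ≈ 64.215.
Pooling payoff: 0.16 × 91 + 0.84 × 45 = 52.36.
Difference: 64.215 − 52.36 = 11.855, i.e. 11.9 to one decimal place.
The high-quality type prefers to separate.

11.9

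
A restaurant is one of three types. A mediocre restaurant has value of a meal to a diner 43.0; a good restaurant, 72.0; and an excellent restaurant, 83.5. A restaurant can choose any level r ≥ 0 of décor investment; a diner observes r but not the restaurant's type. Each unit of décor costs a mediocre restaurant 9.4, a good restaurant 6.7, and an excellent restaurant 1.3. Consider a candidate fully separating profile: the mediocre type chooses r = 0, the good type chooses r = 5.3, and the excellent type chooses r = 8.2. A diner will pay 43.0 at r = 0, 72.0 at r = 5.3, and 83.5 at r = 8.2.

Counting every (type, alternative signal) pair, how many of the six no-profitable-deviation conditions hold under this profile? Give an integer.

Good (own payoff 72.0 − 6.7×5.3 = 36.49): to r=0 gives 43.0 → profitable ✗; to r=8.2 gives 83.5 − 6.7×8.2 = 28.56 → no gain ✓.
Excellent (own payoff 83.5 − 1.3×8.2 = 72.84): to r=0 gives 43.0 → no gain ✓; to r=5.3 gives 72.0 − 1.3×5.3 = 65.11 → no gain ✓.
Mediocre (own payoff 43.0): to r=5.3 gives 72.0 − 9.4×5.3 = 22.18 → no gain ✓; to r=8.2 gives 83.5 − 9.4×8.2 = 6.42 → no gain ✓.
5 of the 6 constraints hold; not an equilibrium.

5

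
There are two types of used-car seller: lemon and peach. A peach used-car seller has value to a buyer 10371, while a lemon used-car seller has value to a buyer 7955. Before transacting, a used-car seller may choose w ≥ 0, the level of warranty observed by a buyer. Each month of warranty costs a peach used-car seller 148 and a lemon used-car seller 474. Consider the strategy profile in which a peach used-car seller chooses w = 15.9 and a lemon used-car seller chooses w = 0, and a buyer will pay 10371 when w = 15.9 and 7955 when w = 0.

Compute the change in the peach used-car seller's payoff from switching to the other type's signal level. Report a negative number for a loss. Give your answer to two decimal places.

Playing w = 15.9 the peach used-car seller receives 10371 − 148 × 15.9 = 8017.8.
Deviating to w = 0 yields 7955 instead.
Gain from deviating: 7955 − 8017.8 = -62.80.
The gain is negative, so the peach type's incentive-compatibility constraint is satisfied.

-62.80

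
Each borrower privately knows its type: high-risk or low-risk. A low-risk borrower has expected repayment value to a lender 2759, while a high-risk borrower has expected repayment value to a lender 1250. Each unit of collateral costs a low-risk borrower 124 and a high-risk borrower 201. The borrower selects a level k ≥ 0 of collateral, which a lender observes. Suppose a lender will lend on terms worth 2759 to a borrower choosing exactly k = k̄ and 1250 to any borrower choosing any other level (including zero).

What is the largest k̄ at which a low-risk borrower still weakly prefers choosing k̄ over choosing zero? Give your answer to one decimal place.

Choosing k̄ yields the low-risk type 2759 − 124·k̄; choosing zero yields 1250.
The low-risk type is indifferent at 2759 − 124·k̄ = 1250, i.e. k̄ = (2759 − 1250) / 124 ≈ 12.2.
For any k̄ above 12.2 the low-risk type would rather pool at zero, so separation collapses.

12.2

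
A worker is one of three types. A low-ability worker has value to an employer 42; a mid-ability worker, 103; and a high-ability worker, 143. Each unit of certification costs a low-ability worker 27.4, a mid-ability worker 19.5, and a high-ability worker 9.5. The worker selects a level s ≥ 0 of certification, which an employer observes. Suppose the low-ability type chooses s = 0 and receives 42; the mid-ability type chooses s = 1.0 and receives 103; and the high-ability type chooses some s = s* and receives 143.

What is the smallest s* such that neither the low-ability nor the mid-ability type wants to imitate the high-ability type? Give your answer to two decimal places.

Mid-ability type (on-path payoff 103 − 19.5×1.0 = 83.5) won't mimic when 83.5 ≥ 143 − 19.5·s*, i.e. s* ≥ 3.05.
Low-ability type (on-path payoff 42) won't mimic when 42 ≥ 143 − 27.4·s*, i.e. s* ≥ 3.69.
Both must hold, so s* = max(3.69, 3.05) = 3.69. The low-ability type's constraint binds.

3.69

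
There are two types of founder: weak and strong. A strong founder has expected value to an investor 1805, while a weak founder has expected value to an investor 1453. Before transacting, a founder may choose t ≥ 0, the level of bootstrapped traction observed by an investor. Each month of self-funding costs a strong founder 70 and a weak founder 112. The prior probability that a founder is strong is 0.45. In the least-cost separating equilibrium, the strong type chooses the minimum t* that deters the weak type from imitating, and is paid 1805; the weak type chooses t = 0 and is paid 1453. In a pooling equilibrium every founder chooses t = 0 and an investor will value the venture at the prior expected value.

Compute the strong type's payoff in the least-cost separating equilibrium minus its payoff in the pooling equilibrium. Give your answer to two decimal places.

-26.40

Least-cost separating signal: t* solves 1453 = 1805 − 112·t*, so t* = (1805 − 1453)/112 ≈ 3.1429.
Strong type's separating payoff: 1805 − 70 × t* = 1805 − 70 × (1805 − 1453)/112 = 1805 − 24640/112 = 1585.
Pooling payoff: 0.45 × 1805 + 0.55 × 1453 = 1611.4.
Difference: 1585 − 1611.4 = -26.40.
The strong type would prefer the pooling outcome.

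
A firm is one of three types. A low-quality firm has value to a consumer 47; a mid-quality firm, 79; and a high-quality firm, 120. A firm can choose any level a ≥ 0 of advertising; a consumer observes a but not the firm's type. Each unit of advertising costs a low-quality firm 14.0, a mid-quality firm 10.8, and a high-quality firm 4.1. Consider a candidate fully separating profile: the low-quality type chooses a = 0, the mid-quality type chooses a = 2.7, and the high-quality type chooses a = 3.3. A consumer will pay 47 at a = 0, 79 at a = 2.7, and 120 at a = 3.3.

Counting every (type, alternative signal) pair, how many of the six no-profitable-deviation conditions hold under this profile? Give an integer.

4

High-quality (own payoff 120 − 4.1×3.3 = 106.47): to a=0 gives 47 → no gain ✓; to a=2.7 gives 79 − 4.1×2.7 = 67.93 → no gain ✓.
Mid-quality (own payoff 79 − 10.8×2.7 = 49.84): to a=0 gives 47 → no gain ✓; to a=3.3 gives 120 − 10.8×3.3 = 84.36 → profitable ✗.
Low-quality (own payoff 47): to a=2.7 gives 79 − 14.0×2.7 = 41.2 → no gain ✓; to a=3.3 gives 120 − 14.0×3.3 = 73.8 → profitable ✗.
4 of the 6 constraints hold; not an equilibrium.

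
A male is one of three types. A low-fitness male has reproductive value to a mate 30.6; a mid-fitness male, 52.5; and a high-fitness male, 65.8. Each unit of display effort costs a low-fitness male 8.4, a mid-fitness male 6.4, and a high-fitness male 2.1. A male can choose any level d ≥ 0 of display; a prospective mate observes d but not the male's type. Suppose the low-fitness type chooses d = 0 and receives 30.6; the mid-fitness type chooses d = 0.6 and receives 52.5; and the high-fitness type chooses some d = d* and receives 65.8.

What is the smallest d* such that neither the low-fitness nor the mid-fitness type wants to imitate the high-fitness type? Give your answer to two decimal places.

Mid-fitness type (on-path payoff 52.5 − 6.4×0.6 = 48.66) won't mimic when 48.66 ≥ 65.8 − 6.4·d*, i.e. d* ≥ 2.68.
Low-fitness type (on-path payoff 30.6) won't mimic when 30.6 ≥ 65.8 − 8.4·d*, i.e. d* ≥ 4.19.
Both must hold, so d* = max(4.19, 2.68) = 4.19. The low-fitness type's constraint binds.

4.19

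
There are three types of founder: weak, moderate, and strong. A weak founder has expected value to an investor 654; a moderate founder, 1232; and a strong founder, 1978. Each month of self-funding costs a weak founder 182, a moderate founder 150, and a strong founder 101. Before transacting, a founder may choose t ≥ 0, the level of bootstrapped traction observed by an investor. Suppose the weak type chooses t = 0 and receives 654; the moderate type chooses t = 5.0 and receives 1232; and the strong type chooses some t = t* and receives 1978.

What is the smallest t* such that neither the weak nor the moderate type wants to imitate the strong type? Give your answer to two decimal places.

9.97

Moderate type (on-path payoff 1232 − 150×5.0 = 482) won't mimic when 482 ≥ 1978 − 150·t*, i.e. t* ≥ 9.97.
Weak type (on-path payoff 654) won't mimic when 654 ≥ 1978 − 182·t*, i.e. t* ≥ 7.27.
Both must hold, so t* = max(7.27, 9.97) = 9.97. The moderate type's constraint binds.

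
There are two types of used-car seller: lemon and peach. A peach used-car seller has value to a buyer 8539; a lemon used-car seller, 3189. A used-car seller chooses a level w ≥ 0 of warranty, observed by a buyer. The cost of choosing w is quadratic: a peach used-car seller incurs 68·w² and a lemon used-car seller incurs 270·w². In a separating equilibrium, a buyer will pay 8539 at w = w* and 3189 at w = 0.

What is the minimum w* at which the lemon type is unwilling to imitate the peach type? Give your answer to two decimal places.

4.45

The lemon type at w = 0 receives 3189; imitating at w* yields 8539 − 270·w*².
Indifference: 3189 = 8539 − 270·w*², so w*² = (8539 − 3189) / 270 ≈ 19.8148.
w* = √19.8148 ≈ 4.45.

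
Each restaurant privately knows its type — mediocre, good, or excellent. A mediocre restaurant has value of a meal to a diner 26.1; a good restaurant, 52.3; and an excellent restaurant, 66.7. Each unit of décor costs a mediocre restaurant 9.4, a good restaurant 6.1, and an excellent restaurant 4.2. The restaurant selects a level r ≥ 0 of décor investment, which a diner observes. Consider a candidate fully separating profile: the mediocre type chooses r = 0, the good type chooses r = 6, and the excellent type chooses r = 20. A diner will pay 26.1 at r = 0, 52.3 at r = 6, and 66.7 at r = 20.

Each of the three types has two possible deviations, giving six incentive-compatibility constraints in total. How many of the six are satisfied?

3

Good (own payoff 52.3 − 6.1×6 = 15.7): to r=0 gives 26.1 → profitable ✗; to r=20 gives 66.7 − 6.1×20 = -55.3 → no gain ✓.
Mediocre (own payoff 26.1): to r=6 gives 52.3 − 9.4×6 = -4.1 → no gain ✓; to r=20 gives 66.7 − 9.4×20 = -121.3 → no gain ✓.
Excellent (own payoff 66.7 − 4.2×20 = -17.3): to r=0 gives 26.1 → profitable ✗; to r=6 gives 52.3 − 4.2×6 = 27.1 → profitable ✗.
3 of the 6 constraints hold; not an equilibrium.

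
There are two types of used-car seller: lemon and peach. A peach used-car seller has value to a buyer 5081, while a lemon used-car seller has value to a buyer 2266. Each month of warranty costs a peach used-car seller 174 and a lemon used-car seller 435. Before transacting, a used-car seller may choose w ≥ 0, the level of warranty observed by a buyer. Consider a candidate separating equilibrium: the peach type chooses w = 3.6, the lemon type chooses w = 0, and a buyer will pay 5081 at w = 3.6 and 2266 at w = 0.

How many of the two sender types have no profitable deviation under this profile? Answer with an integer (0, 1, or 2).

1

Peach type: signal → 5081 − 174 × 3.6 = 4454.6; deviate to 0 → 2266. IC holds (4454.6 ≥ 2266).
Lemon type: stay at 0 → 2266; mimic → 5081 − 435 × 3.6 = 3515. IC fails (2266 < 3515).
1 of 2 constraints hold, so this profile is not an equilibrium.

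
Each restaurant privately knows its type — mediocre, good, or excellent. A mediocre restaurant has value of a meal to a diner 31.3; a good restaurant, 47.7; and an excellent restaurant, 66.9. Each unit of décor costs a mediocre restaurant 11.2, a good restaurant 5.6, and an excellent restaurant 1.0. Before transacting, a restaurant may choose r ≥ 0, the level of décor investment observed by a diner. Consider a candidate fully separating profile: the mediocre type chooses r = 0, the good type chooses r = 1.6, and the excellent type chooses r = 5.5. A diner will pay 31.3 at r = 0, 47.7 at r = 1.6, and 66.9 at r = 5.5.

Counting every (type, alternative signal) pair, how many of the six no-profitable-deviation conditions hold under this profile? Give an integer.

Mediocre (own payoff 31.3): to r=1.6 gives 47.7 − 11.2×1.6 = 29.78 → no gain ✓; to r=5.5 gives 66.9 − 11.2×5.5 = 5.3 → no gain ✓.
Excellent (own payoff 66.9 − 1.0×5.5 = 61.4): to r=0 gives 31.3 → no gain ✓; to r=1.6 gives 47.7 − 1.0×1.6 = 46.1 → no gain ✓.
Good (own payoff 47.7 − 5.6×1.6 = 38.74): to r=0 gives 31.3 → no gain ✓; to r=5.5 gives 66.9 − 5.6×5.5 = 36.1 → no gain ✓.
6 of the 6 constraints hold; this profile is a separating equilibrium.

6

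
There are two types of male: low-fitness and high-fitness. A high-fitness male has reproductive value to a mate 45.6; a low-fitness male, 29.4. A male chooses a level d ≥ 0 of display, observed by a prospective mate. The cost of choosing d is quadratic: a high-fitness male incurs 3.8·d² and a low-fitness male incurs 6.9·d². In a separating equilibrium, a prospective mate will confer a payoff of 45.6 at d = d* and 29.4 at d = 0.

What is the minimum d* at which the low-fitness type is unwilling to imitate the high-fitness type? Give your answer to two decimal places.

The low-fitness type at d = 0 receives 29.4; imitating at d* yields 45.6 − 6.9·d*².
Indifference: 29.4 = 45.6 − 6.9·d*², so d*² = (45.6 − 29.4) / 6.9 ≈ 2.3478.
d* = √2.3478 ≈ 1.53.

1.53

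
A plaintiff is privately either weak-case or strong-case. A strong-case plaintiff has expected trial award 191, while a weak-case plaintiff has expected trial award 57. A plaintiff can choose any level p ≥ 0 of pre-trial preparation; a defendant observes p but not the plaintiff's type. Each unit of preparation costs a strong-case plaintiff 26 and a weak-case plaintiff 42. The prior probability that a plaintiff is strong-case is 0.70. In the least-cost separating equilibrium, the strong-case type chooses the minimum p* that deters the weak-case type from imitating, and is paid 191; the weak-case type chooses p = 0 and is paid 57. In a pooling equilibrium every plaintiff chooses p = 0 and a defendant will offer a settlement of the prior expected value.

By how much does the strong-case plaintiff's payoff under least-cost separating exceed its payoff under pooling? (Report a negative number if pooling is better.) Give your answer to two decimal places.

-42.75

Least-cost separating signal: p* solves 57 = 191 − 42·p*, so p* = (191 − 57)/42 ≈ 3.1905.
Strong-case type's separating payoff: 191 − 26 × p* = 191 − 26 × (191 − 57)/42 = 191 − 3484/42 ≈ 108.0476.
Pooling payoff: 0.70 × 191 + 0.30 × 57 = 150.8.
Difference: 108.0476 − 150.8 = -42.7524, i.e. -42.75 to two decimal places.
The strong-case type would prefer the pooling outcome.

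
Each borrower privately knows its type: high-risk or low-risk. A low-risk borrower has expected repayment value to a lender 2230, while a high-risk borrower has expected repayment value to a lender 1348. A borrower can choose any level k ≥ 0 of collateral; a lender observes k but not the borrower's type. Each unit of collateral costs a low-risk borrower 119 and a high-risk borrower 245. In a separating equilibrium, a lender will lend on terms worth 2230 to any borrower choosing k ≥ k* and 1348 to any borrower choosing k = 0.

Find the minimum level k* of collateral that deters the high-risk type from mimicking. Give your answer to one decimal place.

3.6

A high-risk borrower choosing k = 0 receives 1348.
Imitating at k* instead would pay 2230 at cost 245·k*, netting 2230 − 245·k*.
Indifference: 1348 = 2230 − 245·k*, so k* = (2230 − 1348) / 245 = 3.6.
This is the high-risk type's binding incentive-compatibility constraint; any k ≥ 3.6 sustains separation on that side.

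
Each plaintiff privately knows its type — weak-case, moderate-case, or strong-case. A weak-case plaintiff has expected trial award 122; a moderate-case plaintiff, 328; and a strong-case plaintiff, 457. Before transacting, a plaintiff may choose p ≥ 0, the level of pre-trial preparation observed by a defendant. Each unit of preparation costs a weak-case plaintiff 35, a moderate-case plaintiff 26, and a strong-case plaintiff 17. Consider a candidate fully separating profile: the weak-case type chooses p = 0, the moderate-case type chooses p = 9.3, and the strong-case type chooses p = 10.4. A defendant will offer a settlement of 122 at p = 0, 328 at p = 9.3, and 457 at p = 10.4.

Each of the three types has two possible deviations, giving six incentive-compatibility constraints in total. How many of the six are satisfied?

Moderate-case (own payoff 328 − 26×9.3 = 86.2): to p=0 gives 122 → profitable ✗; to p=10.4 gives 457 − 26×10.4 = 186.6 → profitable ✗.
Strong-case (own payoff 457 − 17×10.4 = 280.2): to p=0 gives 122 → no gain ✓; to p=9.3 gives 328 − 17×9.3 = 169.9 → no gain ✓.
Weak-case (own payoff 122): to p=9.3 gives 328 − 35×9.3 = 2.5 → no gain ✓; to p=10.4 gives 457 − 35×10.4 = 93 → no gain ✓.
4 of the 6 constraints hold; not an equilibrium.

4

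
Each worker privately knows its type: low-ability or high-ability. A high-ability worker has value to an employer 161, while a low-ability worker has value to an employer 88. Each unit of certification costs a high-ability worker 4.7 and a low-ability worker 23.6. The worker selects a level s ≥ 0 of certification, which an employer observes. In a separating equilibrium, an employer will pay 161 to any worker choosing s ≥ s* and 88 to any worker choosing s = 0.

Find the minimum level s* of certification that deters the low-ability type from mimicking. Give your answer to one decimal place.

A low-ability worker choosing s = 0 receives 88.
Imitating at s* instead would pay 161 at cost 23.6·s*, netting 161 − 23.6·s*.
Indifference: 88 = 161 − 23.6·s*, so s* = (161 − 88) / 23.6 ≈ 3.1.
This is the low-ability type's binding incentive-compatibility constraint; any s ≥ 3.1 sustains separation on that side.

3.1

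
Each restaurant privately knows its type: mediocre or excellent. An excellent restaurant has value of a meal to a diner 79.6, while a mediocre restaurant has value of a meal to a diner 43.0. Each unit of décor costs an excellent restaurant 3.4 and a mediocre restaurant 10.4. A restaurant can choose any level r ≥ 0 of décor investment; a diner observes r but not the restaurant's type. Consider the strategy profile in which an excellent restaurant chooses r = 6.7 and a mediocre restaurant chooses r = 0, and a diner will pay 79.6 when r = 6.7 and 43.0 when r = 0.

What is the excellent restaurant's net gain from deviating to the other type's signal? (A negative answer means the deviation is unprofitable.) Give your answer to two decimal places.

Playing r = 6.7 the excellent restaurant receives 79.6 − 3.4 × 6.7 = 56.82.
Deviating to r = 0 yields 43.0 instead.
Gain from deviating: 43.0 − 56.82 = -13.82.
The gain is negative, so the excellent type's incentive-compatibility constraint is satisfied.

-13.82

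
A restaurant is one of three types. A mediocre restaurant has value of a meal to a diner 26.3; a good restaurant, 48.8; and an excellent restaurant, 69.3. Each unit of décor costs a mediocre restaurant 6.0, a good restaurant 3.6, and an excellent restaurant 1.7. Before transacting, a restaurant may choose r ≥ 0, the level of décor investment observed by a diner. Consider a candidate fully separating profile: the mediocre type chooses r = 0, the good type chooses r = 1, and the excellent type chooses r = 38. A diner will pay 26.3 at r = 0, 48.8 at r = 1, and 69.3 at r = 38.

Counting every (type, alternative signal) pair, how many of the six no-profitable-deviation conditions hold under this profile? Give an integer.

3

Good (own payoff 48.8 − 3.6×1 = 45.2): to r=0 gives 26.3 → no gain ✓; to r=38 gives 69.3 − 3.6×38 = -67.5 → no gain ✓.
Mediocre (own payoff 26.3): to r=1 gives 48.8 − 6.0×1 = 42.8 → profitable ✗; to r=38 gives 69.3 − 6.0×38 = -158.7 → no gain ✓.
Excellent (own payoff 69.3 − 1.7×38 = 4.7): to r=0 gives 26.3 → profitable ✗; to r=1 gives 48.8 − 1.7×1 = 47.1 → profitable ✗.
3 of the 6 constraints hold; not an equilibrium.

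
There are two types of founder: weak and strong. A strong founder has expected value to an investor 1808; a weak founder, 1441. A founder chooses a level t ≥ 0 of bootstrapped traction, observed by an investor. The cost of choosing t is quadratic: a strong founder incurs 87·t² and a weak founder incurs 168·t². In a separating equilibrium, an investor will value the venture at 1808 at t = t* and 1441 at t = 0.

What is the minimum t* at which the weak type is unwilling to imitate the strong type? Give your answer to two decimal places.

The weak type at t = 0 receives 1441; imitating at t* yields 1808 − 168·t*².
Indifference: 1441 = 1808 − 168·t*², so t*² = (1808 − 1441) / 168 ≈ 2.1845.
t* = √2.1845 ≈ 1.48.

1.48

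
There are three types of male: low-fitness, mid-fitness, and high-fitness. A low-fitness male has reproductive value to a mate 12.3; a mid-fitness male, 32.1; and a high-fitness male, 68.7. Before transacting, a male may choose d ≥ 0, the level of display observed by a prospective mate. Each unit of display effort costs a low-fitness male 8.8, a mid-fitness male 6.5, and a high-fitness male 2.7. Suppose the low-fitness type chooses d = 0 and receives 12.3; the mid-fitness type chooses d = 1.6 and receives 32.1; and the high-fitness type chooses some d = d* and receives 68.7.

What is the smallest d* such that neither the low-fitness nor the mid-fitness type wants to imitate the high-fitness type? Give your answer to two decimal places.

Low-fitness type (on-path payoff 12.3) won't mimic when 12.3 ≥ 68.7 − 8.8·d*, i.e. d* ≥ 6.41.
Mid-fitness type (on-path payoff 32.1 − 6.5×1.6 = 21.7) won't mimic when 21.7 ≥ 68.7 − 6.5·d*, i.e. d* ≥ 7.23.
Both must hold, so d* = max(6.41, 7.23) = 7.23. The mid-fitness type's constraint binds.

7.23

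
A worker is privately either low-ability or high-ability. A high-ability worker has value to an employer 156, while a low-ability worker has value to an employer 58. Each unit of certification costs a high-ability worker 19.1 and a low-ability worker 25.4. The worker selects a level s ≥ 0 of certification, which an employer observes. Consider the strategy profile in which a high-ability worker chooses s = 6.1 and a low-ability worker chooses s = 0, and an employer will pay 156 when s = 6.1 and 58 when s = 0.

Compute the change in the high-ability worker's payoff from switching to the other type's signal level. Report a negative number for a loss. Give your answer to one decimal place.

18.5

Playing s = 6.1 the high-ability worker receives 156 − 19.1 × 6.1 = 39.49.
Deviating to s = 0 yields 58 instead.
Gain from deviating: 58 − 39.49 = 18.51, i.e. 18.5 to one decimal place.
The gain is positive, so the high-ability type's incentive-compatibility constraint is violated — this profile is not a separating equilibrium.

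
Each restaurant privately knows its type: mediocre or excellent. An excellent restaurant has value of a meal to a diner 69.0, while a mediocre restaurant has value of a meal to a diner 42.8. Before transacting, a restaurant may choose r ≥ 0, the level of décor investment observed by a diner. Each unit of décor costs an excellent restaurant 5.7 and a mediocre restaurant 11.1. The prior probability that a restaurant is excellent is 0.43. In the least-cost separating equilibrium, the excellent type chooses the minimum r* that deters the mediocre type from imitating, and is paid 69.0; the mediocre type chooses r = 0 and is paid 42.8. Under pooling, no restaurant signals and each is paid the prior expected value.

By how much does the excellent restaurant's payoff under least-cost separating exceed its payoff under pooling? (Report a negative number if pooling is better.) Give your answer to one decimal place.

1.5

Least-cost separating signal: r* solves 42.8 = 69.0 − 11.1·r*, so r* = (69.0 − 42.8)/11.1 ≈ 2.3604.
Excellent type's separating payoff: 69.0 − 5.7 × r* = 69.0 − 5.7 × (69.0 − 42.8)/11.1 = 69.0 − 149.34/11.1 ≈ 55.546.
Pooling payoff: 0.43 × 69.0 + 0.57 × 42.8 = 54.066.
Difference: 55.546 − 54.066 = 1.48, i.e. 1.5 to one decimal place.
The excellent type prefers to separate.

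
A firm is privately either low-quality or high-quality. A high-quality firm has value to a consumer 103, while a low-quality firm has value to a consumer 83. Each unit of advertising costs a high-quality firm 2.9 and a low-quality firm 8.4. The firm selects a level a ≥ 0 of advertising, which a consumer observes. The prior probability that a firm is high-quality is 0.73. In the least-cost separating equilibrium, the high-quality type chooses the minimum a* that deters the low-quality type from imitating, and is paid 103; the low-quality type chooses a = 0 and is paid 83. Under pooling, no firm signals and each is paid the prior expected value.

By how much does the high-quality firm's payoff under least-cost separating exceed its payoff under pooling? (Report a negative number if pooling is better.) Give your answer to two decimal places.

Least-cost separating signal: a* solves 83 = 103 − 8.4·a*, so a* = (103 − 83)/8.4 ≈ 2.3810.
High-quality type's separating payoff: 103 − 2.9 × a* = 103 − 2.9 × (103 − 83)/8.4 = 103 − 58/8.4 ≈ 96.0952.
Pooling payoff: 0.73 × 103 + 0.27 × 83 = 97.6.
Difference: 96.0952 − 97.6 = -1.5048, i.e. -1.50 to two decimal places.
The high-quality type would prefer the pooling outcome.

-1.50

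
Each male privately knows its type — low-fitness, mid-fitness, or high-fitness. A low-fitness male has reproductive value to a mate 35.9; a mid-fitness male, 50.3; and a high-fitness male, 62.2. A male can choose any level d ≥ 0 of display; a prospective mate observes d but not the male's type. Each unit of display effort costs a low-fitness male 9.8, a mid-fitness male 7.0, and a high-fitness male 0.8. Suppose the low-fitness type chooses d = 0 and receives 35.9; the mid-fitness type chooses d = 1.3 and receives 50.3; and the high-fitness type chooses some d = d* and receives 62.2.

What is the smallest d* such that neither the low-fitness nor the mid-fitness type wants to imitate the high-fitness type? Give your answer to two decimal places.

3.00

Low-fitness type (on-path payoff 35.9) won't mimic when 35.9 ≥ 62.2 − 9.8·d*, i.e. d* ≥ 2.68.
Mid-fitness type (on-path payoff 50.3 − 7.0×1.3 = 41.2) won't mimic when 41.2 ≥ 62.2 − 7.0·d*, i.e. d* ≥ 3.00.
Both must hold, so d* = max(2.68, 3.00) = 3.00. The mid-fitness type's constraint binds.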